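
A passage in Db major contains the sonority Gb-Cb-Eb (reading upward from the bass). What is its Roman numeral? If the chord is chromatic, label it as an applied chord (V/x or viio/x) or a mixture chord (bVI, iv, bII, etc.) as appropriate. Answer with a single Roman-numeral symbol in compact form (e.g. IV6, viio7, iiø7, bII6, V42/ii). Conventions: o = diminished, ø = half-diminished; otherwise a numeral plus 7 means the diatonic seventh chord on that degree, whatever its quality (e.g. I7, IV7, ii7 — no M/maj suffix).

bVII64

The pitches Cb-Eb-Gb form a major triad rooted on Cb.
Cb is the lowered seventh degree of Db major (diatonic 7 would be C). This is a major triad on the lowered seventh degree (the subtonic), borrowed from the parallel minor.
With Gb in the bass the chord is in second inversion, so the figured bass is 64.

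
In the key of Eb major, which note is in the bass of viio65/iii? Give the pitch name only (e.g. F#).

A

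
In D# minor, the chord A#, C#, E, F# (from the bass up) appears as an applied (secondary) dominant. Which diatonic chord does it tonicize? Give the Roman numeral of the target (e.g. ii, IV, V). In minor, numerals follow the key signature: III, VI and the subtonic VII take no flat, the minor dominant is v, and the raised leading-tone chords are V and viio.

The chord is a dominant seventh chord on F#.
A dominant resolves down a perfect fifth: F# → B. In D# minor, B is scale degree 6, i.e. VI.

VI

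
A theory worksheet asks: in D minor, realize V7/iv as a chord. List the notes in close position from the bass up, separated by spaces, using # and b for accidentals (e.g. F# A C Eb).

V7/iv is a secondary dominant — the dominant seventh of iv. iv in D minor is G, so the applied chord's root is D, a perfect fifth above.
Building a dominant seventh chord on D gives D-F#-A-C.

D F# A C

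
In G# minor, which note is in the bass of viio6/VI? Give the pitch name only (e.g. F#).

F#

The applied chord viio6/VI is rooted on D#: D#-F#-A.
The figure 6 means first inversion — the third is in the bass.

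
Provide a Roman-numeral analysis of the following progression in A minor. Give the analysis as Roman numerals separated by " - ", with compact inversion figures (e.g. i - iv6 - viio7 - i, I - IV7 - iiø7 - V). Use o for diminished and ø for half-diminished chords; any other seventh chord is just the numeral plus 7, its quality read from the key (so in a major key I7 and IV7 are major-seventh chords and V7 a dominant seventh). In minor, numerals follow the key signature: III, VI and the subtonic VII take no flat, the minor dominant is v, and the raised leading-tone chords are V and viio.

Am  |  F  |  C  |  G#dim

i - VI - III - viio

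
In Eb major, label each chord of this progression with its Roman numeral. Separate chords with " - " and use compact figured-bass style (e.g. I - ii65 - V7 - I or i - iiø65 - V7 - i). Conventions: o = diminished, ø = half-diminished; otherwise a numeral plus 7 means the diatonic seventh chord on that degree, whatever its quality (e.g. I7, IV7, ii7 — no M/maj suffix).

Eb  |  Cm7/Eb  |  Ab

I - vi65 - IV

Eb: major triad on Eb = scale degree 1 → I.
Cm7/Eb has root C, degree 6 in Eb major, so vi65.
Ab: root Ab is the subdominant; major triad there is IV.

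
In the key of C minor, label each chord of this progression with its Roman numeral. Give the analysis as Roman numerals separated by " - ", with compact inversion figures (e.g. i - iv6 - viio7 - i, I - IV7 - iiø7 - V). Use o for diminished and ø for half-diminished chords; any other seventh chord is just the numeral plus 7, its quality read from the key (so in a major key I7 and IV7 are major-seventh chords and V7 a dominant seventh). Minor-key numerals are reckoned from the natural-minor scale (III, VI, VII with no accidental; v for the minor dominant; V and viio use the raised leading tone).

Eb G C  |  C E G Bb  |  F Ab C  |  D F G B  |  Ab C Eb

i6 - V7/iv - iv - V43 - VI

Eb-G-C: minor triad on C = scale degree 1 → i6.
C-E-G-Bb is the secondary dominant of iv (dominant seventh chord on C): V7/iv.
F-Ab-C: root F is the subdominant; minor triad there is iv.
D-F-G-B has root G, degree 5 in C minor, so V43.
Ab-C-Eb: root Ab is the submediant; major triad there is VI.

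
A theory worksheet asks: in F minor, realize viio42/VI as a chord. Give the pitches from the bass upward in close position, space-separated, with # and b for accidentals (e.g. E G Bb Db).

Bbb C Eb Gb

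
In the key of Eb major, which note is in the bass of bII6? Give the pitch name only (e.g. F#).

bII in Eb major has root Fb; the chord is Fb-Ab-Cb.
The figure 6 means first inversion — the third is in the bass.

Ab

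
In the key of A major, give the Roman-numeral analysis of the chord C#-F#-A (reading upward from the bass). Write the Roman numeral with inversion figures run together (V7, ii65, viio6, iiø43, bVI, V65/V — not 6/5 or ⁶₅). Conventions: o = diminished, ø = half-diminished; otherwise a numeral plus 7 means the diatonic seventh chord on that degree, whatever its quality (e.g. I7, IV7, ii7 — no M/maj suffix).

Stacked in thirds the chord is F#-A-C#: a minor triad on F#.
In A major, F# is the submediant; the diatonic minor triad there is vi.
With C# in the bass the chord is in second inversion, so the figured bass is 64.

vi64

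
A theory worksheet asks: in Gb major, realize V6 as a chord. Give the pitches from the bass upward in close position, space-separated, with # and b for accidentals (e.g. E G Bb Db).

F Ab Db

In Gb major, the dominant is Db, and the diatonic chord built there is a major triad.
Stacking thirds from Db gives Db-F-Ab.
With the 6 figure the chord is in first inversion; from the bass F upward in close position it reads F-Ab-Db.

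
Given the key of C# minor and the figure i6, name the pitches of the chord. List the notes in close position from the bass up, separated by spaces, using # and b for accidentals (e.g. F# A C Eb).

E G# C#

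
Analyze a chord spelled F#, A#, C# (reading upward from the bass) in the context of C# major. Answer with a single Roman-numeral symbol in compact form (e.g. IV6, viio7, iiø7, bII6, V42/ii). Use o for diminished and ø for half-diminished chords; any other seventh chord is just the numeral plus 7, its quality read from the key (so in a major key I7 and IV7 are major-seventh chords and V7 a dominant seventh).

IV

The pitches F#-A#-C# form a major triad rooted on F#.
In C# major, F# is the subdominant; the diatonic major triad there is IV.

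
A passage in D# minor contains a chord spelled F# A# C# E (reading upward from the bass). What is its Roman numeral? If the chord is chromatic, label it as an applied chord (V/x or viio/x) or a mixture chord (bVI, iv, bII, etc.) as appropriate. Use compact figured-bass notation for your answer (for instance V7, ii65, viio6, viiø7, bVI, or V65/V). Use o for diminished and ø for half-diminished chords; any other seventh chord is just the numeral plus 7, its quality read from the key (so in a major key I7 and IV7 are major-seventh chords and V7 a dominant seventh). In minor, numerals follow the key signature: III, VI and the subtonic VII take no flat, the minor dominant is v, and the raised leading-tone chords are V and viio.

V7/VI

The pitches F#-A#-C#-E form a dominant seventh chord rooted on F#.
F# is not a diatonic chord root with this quality in D# minor, but it lies a perfect fifth above B (VI), so the chord functions as an applied dominant of VI.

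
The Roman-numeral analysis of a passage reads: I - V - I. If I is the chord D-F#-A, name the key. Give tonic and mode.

D major

I is given as D-F#-A — a major triad with root D.
If D is scale degree 1 and the mode makes that degree carry a major triad, the tonic is D and the mode is major.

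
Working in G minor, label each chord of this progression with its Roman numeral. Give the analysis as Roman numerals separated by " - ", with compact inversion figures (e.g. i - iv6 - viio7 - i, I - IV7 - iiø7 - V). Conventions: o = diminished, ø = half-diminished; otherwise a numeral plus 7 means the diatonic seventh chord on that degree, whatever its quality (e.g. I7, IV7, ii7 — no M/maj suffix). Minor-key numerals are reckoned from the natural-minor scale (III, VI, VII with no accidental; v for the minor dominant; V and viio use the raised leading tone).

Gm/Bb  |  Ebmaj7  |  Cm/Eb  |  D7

Gm/Bb has root G, degree 1 in G minor, so i6.
Ebmaj7 has root Eb, degree 6 in G minor, so VI7.
Cm/Eb: minor triad on C = scale degree 4 → iv6.
D7: root D is the dominant; dominant seventh chord there is V7.

i6 - VI7 - iv6 - V7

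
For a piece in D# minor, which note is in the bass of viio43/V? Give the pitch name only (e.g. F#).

D#

The applied chord viio43/V is rooted on G##: G##-B#-D#-F#.
The figure 43 means second inversion — the fifth is in the bass.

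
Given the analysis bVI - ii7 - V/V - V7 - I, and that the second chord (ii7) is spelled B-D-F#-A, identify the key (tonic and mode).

A major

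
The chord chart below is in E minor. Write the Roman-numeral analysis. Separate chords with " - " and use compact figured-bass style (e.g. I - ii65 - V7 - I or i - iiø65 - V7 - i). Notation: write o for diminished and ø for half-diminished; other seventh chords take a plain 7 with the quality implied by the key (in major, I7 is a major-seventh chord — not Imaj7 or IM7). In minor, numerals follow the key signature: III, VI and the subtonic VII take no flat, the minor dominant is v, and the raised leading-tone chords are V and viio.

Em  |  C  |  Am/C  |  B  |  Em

Em: root E is the tonic; minor triad there is i.
C: major triad on C = scale degree 6 → VI.
Am/C has root A, degree 4 in E minor, so iv6.
B has root B, degree 5 in E minor, so V.
Em has root E, degree 1 in E minor, so i.

i - VI - iv6 - V - i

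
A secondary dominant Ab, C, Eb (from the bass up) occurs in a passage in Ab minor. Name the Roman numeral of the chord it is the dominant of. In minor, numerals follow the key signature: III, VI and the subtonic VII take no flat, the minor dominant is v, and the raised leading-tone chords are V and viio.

iv

The chord is a major triad on Ab.
A dominant resolves down a perfect fifth: Ab → Db. In Ab minor, Db is scale degree 4, i.e. iv.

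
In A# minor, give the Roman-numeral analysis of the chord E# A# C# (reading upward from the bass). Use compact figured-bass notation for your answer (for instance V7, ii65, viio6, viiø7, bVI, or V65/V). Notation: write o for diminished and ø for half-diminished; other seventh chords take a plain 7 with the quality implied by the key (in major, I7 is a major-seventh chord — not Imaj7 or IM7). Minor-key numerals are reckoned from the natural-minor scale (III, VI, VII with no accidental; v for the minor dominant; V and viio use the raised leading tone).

The pitches A#-C#-E# form a minor triad rooted on A#.
In A# minor, A# is the tonic; the diatonic minor triad there is i.
With E# in the bass the chord is in second inversion, so the figured bass is 64.

i64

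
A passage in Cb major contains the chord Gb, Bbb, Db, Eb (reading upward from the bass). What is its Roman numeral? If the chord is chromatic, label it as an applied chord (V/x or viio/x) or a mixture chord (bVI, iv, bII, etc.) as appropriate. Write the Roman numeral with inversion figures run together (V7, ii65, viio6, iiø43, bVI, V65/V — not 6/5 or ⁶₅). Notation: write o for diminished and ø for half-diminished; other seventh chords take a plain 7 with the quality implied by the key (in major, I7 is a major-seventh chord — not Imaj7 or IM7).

viiø65/IV

The pitches Eb-Gb-Bbb-Db form a half-diminished seventh chord rooted on Eb.
Eb sits a half step below Fb (IV in Cb major); a diminished chord there is the applied leading-tone chord of IV.
With Gb in the bass the chord is in first inversion, so the figured bass is 65.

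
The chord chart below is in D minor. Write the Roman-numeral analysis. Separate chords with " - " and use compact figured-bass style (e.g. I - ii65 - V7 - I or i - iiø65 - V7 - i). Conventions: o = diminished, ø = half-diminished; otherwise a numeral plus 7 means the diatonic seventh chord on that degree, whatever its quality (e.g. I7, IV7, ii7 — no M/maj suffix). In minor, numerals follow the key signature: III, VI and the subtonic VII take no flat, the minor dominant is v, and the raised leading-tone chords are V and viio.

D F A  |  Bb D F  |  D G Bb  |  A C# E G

D-F-A: root D is the tonic; minor triad there is i.
Bb-D-F has root Bb, degree 6 in D minor, so VI.
D-G-Bb has root G, degree 4 in D minor, so iv64.
A-C#-E-G: dominant seventh chord on A = scale degree 5 → V7.

i - VI - iv64 - V7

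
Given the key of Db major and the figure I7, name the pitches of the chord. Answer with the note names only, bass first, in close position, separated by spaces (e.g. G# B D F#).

Db F Ab C

In Db major, the tonic is Db, and the diatonic chord built there is a major seventh chord.
That chord is spelled Db-F-Ab-C.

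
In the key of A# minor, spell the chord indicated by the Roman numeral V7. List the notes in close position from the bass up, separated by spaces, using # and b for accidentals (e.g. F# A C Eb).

E# G## B# D#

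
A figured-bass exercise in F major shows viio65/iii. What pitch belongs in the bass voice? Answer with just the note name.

B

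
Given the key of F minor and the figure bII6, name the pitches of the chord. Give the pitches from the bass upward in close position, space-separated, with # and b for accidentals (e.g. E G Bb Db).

Bb Db Gb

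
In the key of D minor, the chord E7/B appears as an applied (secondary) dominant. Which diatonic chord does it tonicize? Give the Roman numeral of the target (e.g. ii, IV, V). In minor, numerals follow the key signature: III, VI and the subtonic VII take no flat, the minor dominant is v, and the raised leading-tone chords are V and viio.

V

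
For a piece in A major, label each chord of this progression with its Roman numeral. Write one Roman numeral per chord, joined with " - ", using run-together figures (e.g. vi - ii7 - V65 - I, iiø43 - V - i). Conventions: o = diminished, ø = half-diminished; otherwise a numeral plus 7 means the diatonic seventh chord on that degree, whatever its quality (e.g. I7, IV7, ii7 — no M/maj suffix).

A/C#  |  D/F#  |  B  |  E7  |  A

I6 - IV6 - V/V - V7 - I

A/C#: root A is the tonic; major triad there is I6.
D/F#: root D is the subdominant; major triad there is IV6.
B: a major triad on B, the applied dominant of V → V/V.
E7: root E is the dominant; dominant seventh chord there is V7.
A has root A, degree 1 in A major, so I.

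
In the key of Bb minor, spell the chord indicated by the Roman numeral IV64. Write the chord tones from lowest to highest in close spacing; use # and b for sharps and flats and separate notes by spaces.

Bb Eb G

IV64 is the major subdominant, borrowed from the parallel major. In Bb minor that root is Eb.
So the chord is Eb-G-Bb, a major triad.
With the 64 figure the chord is in second inversion; from the bass Bb upward in close position it reads Bb-Eb-G.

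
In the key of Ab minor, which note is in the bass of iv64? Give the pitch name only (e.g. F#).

Ab

iv in Ab minor has root Db; the chord is Db-Fb-Ab.
The figure 64 means second inversion — the fifth is in the bass.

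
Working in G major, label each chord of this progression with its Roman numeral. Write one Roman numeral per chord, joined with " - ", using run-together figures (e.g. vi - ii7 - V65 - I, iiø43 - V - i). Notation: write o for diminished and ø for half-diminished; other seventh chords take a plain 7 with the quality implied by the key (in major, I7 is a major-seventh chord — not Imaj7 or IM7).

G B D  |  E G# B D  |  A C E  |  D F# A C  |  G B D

G-B-D has root G, degree 1 in G major, so I.
E-G#-B-D: chromatic; E is V of ii, so V7/ii.
A-C-E: minor triad on A = scale degree 2 → ii.
D-F#-A-C: dominant seventh chord on D = scale degree 5 → V7.
G-B-D: root G is the tonic; major triad there is I.

I - V7/ii - ii - V7 - I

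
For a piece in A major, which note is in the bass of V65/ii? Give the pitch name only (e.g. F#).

A#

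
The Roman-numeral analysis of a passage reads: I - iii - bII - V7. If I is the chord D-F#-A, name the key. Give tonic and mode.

D major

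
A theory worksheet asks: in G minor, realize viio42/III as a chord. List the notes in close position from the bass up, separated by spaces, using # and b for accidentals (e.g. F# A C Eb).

Gb A C Eb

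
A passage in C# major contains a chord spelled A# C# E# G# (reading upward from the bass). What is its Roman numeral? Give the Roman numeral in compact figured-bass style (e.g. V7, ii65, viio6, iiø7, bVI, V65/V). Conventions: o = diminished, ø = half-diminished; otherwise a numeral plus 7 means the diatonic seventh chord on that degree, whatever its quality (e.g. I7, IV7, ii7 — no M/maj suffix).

vi7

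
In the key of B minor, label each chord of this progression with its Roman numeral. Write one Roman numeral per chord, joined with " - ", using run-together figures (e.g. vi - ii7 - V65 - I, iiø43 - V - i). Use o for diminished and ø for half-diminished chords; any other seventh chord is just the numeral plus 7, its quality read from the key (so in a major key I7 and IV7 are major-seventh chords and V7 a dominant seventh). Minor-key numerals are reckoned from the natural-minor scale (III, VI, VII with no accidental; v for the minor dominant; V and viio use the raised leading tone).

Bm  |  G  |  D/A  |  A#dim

Bm: root B is the tonic; minor triad there is i.
G has root G, degree 6 in B minor, so VI.
D/A: major triad on D = scale degree 3 → III64.
A#dim: diminished triad on A# = scale degree 7 → viio.

i - VI - III64 - viio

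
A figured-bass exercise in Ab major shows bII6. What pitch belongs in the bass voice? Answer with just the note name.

Db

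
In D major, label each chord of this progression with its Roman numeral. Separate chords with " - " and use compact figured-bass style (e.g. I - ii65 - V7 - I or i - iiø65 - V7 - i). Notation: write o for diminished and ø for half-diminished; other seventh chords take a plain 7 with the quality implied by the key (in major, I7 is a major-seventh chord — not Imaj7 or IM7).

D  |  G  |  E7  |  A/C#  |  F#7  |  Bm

D has root D, degree 1 in D major, so I.
G: root G is the subdominant; major triad there is IV.
E7: chromatic; E is V of V, so V7/V.
A/C#: root A is the dominant; major triad there is V6.
F#7 is the secondary dominant of vi (dominant seventh chord on F#): V7/vi.
Bm: root B is the submediant; minor triad there is vi.

I - IV - V7/V - V6 - V7/vi - vi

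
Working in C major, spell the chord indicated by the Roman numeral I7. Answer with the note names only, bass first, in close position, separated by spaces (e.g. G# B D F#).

C E G B

The numeral's case and figure indicate a major seventh chord. In C major its root, scale degree 1, is C.
Stacking thirds from C gives C-E-G-B.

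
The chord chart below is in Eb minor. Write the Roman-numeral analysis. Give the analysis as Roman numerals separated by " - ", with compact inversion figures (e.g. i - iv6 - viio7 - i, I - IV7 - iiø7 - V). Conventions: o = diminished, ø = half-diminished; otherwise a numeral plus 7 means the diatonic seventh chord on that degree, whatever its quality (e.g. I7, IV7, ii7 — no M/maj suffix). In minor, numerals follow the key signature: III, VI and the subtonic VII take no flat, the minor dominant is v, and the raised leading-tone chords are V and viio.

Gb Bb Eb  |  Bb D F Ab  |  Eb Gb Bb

Gb-Bb-Eb has root Eb, degree 1 in Eb minor, so i6.
Bb-D-F-Ab has root Bb, degree 5 in Eb minor, so V7.
Eb-Gb-Bb: root Eb is the tonic; minor triad there is i.

i6 - V7 - i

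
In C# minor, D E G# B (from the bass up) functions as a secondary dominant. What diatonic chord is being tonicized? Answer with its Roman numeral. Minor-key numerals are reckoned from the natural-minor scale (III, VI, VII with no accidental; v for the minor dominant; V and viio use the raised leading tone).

VI

The chord is a dominant seventh chord on E.
A dominant resolves down a perfect fifth: E → A. In C# minor, A is scale degree 6, i.e. VI.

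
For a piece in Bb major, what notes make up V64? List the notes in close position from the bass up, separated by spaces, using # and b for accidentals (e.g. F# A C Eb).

In Bb major, the dominant is F, and the diatonic chord built there is a major triad.
Stacking thirds from F gives F-A-C.
With the 64 figure the chord is in second inversion; from the bass C upward in close position it reads C-F-A.

C F A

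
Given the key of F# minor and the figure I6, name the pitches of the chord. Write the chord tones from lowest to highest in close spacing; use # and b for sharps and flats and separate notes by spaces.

Scale degree 1 in F# minor is F#; here the chord built on it is altered to a major triad. I6 is the major tonic (Picardy third), borrowed from the parallel major.
So the chord is F#-A#-C#, a major triad.
With the 6 figure the chord is in first inversion; from the bass A# upward in close position it reads A#-C#-F#.

A# C# F#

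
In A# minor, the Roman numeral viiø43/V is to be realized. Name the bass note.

A#

The applied chord viiø43/V is rooted on D##: D##-F##-A#-C##.
The figure 43 means second inversion — the fifth is in the bass.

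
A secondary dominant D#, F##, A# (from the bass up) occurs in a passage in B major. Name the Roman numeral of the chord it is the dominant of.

vi

The chord is a major triad on D#.
A dominant resolves down a perfect fifth: D# → G#. In B major, G# is scale degree 6, i.e. vi.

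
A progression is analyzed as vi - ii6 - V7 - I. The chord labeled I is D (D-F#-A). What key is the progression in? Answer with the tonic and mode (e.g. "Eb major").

D major

The anchor chord is a major triad on D, labeled I.
If D is scale degree 1 and the mode makes that degree carry a major triad, the tonic is D and the mode is major.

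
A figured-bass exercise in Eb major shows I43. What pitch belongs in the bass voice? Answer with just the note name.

I in Eb major has root Eb; the chord is Eb-G-Bb-D.
The figure 43 means second inversion — the fifth is in the bass.

Bb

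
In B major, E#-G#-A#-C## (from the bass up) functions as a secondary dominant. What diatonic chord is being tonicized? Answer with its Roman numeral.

iii

The chord is a dominant seventh chord on A#.
A dominant resolves down a perfect fifth: A# → D#. In B major, D# is scale degree 3, i.e. iii.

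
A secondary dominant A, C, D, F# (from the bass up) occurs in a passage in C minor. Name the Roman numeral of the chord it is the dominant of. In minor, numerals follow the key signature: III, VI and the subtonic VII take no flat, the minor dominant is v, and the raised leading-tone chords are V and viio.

V

The chord is a dominant seventh chord on D.
A dominant resolves down a perfect fifth: D → G. In C minor, G is scale degree 5, i.e. V.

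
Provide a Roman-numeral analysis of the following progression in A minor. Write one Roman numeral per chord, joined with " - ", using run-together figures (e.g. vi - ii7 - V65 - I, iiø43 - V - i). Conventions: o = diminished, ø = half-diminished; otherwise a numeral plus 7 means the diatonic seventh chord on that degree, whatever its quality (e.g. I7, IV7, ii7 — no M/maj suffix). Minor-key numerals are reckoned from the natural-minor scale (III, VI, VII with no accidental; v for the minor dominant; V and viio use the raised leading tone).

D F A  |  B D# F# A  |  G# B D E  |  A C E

iv - V7/V - V65 - i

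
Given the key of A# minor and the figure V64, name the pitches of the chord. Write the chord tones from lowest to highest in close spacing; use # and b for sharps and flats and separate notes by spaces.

B# E# G##

In A# minor, the dominant is E#. The dominant is major (leading tone raised), so V is a major triad.
That chord is spelled E#-G##-B#.
With the 64 figure the chord is in second inversion; from the bass B# upward in close position it reads B#-E#-G##.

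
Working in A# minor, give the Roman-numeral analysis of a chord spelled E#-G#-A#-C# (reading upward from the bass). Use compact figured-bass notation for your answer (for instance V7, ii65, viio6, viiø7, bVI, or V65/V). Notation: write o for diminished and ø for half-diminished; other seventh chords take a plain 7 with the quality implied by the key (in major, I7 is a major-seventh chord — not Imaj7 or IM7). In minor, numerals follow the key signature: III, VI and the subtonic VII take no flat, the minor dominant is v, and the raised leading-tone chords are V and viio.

The pitches A#-C#-E#-G# form a minor seventh chord rooted on A#.
A# is scale degree 1 in A# minor, and a minor seventh chord on that degree is written i7.
With E# in the bass the chord is in second inversion, so the figured bass is 43.

i43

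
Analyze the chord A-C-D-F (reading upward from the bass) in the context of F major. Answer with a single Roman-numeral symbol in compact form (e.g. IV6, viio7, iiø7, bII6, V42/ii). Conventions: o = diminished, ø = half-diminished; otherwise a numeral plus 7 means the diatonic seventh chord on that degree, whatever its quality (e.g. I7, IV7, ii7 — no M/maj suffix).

vi43

Stacked in thirds the chord is D-F-A-C: a minor seventh chord on D.
In F major, D is the submediant; the diatonic minor seventh chord there is vi7.
With A in the bass the chord is in second inversion, so the figured bass is 43.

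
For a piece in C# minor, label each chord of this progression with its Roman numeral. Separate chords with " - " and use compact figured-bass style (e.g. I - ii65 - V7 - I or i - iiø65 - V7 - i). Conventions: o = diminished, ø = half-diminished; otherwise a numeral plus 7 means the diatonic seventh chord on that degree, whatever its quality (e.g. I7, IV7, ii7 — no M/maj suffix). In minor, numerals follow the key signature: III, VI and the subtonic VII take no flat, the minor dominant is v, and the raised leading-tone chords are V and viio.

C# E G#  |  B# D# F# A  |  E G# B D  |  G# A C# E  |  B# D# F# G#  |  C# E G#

i - viio7 - V7/VI - VI42 - V65 - i

C#-E-G#: root C# is the tonic; minor triad there is i.
B#-D#-F#-A has root B#, degree 7 in C# minor, so viio7.
E-G#-B-D: chromatic; E is V of VI, so V7/VI.
G#-A-C#-E: root A is the submediant; major seventh chord there is VI42.
B#-D#-F#-G# has root G#, degree 5 in C# minor, so V65.
C#-E-G#: root C# is the tonic; minor triad there is i.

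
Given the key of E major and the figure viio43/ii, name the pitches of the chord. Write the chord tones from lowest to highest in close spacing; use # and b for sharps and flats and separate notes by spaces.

viio43/ii is a secondary leading-tone chord. The target ii is F# in E major; the applied chord is rooted a semitone below, on E#.
Building a fully diminished seventh chord on E# gives E#-G#-B-D.
With the 43 figure the chord is in second inversion; from the bass B upward in close position it reads B-D-E#-G#.

B D E# G#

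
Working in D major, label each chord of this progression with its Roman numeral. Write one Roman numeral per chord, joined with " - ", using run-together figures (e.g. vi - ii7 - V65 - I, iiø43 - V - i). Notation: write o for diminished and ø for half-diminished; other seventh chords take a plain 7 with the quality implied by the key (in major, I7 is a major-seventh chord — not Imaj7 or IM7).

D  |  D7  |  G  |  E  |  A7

I - V7/IV - IV - V/V - V7

D has root D, degree 1 in D major, so I.
D7 is the secondary dominant of IV (dominant seventh chord on D): V7/IV.
G has root G, degree 4 in D major, so IV.
E: chromatic; E is V of V, so V/V.
A7: root A is the dominant; dominant seventh chord there is V7.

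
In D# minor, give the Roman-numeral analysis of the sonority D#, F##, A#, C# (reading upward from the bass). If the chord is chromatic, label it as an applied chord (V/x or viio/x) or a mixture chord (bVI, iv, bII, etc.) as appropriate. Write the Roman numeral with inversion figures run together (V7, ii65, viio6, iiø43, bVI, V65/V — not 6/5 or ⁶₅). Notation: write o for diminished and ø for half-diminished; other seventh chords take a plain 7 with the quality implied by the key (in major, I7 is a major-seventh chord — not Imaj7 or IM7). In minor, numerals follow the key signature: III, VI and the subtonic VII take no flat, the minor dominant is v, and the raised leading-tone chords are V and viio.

V7/iv

The pitches D#-F##-A#-C# form a dominant seventh chord rooted on D#.
D# is not a diatonic chord root with this quality in D# minor, but it lies a perfect fifth above G# (iv), so the chord functions as an applied dominant of iv.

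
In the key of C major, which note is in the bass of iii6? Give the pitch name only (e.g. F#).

G

iii in C major has root E; the chord is E-G-B.
The figure 6 means first inversion — the third is in the bass.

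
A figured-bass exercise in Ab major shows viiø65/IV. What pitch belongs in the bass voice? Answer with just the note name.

The applied chord viiø65/IV is rooted on C: C-Eb-Gb-Bb.
The figure 65 means first inversion — the third is in the bass.

Eb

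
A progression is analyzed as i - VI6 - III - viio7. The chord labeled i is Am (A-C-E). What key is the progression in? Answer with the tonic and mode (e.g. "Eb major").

i is given as A-C-E — a minor triad with root A.
If A is scale degree 1 and the mode makes that degree carry a minor triad, the tonic is A and the mode is minor.

A minor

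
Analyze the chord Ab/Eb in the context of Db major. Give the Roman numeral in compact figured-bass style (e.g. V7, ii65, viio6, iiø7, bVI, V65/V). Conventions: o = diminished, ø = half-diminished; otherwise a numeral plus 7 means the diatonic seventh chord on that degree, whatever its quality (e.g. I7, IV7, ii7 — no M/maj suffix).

Stacked in thirds the chord is Ab-C-Eb: a major triad on Ab.
In Db major, Ab is the dominant; the diatonic major triad there is V.
With Eb in the bass the chord is in second inversion, so the figured bass is 64.

V64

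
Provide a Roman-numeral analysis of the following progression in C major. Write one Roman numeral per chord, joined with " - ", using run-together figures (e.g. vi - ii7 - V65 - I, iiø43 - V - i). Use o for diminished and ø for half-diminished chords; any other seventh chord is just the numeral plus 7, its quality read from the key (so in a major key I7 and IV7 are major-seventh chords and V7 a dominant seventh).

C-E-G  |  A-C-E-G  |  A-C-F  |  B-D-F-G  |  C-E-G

I - vi7 - IV6 - V65 - I

C-E-G: major triad on C = scale degree 1 → I.
A-C-E-G: minor seventh chord on A = scale degree 6 → vi7.
A-C-F has root F, degree 4 in C major, so IV6.
B-D-F-G: root G is the dominant; dominant seventh chord there is V65.
C-E-G has root C, degree 1 in C major, so I.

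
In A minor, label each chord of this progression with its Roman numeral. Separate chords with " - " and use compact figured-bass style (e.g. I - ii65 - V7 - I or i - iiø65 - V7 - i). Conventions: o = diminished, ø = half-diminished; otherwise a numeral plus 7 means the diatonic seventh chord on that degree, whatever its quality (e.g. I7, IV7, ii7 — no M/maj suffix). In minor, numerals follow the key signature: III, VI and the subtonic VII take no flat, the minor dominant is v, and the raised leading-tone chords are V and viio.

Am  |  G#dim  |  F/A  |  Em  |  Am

i - viio - VI6 - v - i

Am: root A is the tonic; minor triad there is i.
G#dim has root G#, degree 7 in A minor, so viio.
F/A has root F, degree 6 in A minor, so VI6.
Em: root E is the dominant; minor triad there is v.
Am has root A, degree 1 in A minor, so i.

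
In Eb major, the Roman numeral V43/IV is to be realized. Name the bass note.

Bb

The applied chord V43/IV is rooted on Eb: Eb-G-Bb-Db.
The figure 43 means second inversion — the fifth is in the bass.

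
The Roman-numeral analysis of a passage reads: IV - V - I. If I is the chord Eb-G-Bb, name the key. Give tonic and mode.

Eb major

The anchor chord is a major triad on Eb, labeled I.
If Eb is scale degree 1 and the mode makes that degree carry a major triad, the tonic is Eb and the mode is major.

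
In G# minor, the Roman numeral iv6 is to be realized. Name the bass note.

E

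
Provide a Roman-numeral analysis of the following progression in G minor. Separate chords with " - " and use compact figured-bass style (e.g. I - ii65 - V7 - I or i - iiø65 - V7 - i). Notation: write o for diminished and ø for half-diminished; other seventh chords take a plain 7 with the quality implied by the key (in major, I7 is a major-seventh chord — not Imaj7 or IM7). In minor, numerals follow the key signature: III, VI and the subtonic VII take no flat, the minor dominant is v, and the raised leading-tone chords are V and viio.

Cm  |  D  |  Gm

iv - V - i

Cm has root C, degree 4 in G minor, so iv.
D: root D is the dominant; major triad there is V.
Gm: minor triad on G = scale degree 1 → i.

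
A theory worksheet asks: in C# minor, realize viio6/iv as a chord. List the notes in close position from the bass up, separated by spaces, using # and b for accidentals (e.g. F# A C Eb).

The slash marks an applied leading-tone chord: viio of iv. In C# minor, iv is F#, so the leading tone to it is E#, a half step below.
Building a diminished triad on E# gives E#-G#-B.
With the 6 figure the chord is in first inversion; from the bass G# upward in close position it reads G#-B-E#.

G# B E#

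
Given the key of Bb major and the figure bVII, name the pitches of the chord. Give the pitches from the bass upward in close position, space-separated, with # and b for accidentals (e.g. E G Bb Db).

bVII is a major triad on the lowered seventh degree (the subtonic), borrowed from the parallel minor. In Bb major that root is Ab.
So the chord is Ab-C-Eb.

Ab C Eb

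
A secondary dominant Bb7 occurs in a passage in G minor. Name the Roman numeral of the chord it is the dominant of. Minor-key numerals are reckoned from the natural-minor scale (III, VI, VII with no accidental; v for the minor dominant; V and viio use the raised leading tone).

The chord is a dominant seventh chord on Bb.
A dominant resolves down a perfect fifth: Bb → Eb. In G minor, Eb is scale degree 6, i.e. VI.

VI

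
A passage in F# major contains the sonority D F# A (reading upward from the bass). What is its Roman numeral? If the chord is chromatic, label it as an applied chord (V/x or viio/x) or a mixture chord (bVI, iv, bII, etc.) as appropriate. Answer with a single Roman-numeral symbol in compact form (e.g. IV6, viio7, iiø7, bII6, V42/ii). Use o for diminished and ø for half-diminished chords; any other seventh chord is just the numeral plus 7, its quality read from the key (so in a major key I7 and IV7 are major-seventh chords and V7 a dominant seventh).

Stacked in thirds the chord is D-F#-A: a major triad on D.
D is the lowered sixth degree of F# major (diatonic 6 would be D#). This is a major triad on the lowered sixth degree, borrowed from the parallel minor.

bVI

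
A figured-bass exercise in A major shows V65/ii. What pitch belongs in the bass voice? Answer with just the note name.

A#

The applied chord V65/ii is rooted on F#: F#-A#-C#-E.
The figure 65 means first inversion — the third is in the bass.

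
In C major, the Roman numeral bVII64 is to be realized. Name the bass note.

F

bVII in C major has root Bb; the chord is Bb-D-F.
The figure 64 means second inversion — the fifth is in the bass.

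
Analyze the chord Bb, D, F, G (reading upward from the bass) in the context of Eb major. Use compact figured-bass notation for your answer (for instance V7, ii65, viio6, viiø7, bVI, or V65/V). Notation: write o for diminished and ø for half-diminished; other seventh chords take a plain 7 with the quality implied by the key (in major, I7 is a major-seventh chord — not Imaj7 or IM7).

iii65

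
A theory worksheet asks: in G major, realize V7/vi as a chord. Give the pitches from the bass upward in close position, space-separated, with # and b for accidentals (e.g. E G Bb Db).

The slash means an applied dominant: we want the dominant of vi. In G major, vi is E minor, and its dominant is built on B.
Building a dominant seventh chord on B gives B-D#-F#-A.

B D# F# A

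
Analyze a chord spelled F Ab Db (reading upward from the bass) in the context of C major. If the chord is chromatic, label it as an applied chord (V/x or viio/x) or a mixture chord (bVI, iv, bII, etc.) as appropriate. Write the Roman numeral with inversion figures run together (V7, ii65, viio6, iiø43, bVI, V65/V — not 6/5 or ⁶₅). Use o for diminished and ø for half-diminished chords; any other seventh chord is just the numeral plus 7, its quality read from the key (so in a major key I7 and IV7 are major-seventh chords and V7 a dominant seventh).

bII6

The pitches Db-F-Ab form a major triad rooted on Db.
Db is the lowered second degree of C major (diatonic 2 would be D). This is the Neapolitan sixth — a major triad on the lowered second degree, here in its customary first inversion.
With F in the bass the chord is in first inversion, so the figured bass is 6.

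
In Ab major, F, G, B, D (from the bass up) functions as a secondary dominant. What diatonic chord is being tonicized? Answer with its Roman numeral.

iii

The chord is a dominant seventh chord on G.
A dominant resolves down a perfect fifth: G → C. In Ab major, C is scale degree 3, i.e. iii.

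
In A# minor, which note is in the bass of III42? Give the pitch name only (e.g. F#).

III in A# minor has root C#; the chord is C#-E#-G#-B#.
The figure 42 means third inversion — the seventh is in the bass.

B#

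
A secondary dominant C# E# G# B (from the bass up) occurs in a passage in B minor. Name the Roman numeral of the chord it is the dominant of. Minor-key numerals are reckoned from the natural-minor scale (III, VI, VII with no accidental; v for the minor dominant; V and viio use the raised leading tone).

V

The chord is a dominant seventh chord on C#.
A dominant resolves down a perfect fifth: C# → F#. In B minor, F# is scale degree 5, i.e. V.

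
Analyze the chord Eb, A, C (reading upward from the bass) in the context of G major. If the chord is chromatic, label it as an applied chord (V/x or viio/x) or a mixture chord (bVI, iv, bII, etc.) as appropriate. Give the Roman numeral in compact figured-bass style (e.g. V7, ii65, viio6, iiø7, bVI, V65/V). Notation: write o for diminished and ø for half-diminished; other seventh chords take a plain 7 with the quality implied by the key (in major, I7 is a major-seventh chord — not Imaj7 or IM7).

The pitches A-C-Eb form a diminished triad rooted on A.
A is the second degree of G major. This is the diminished supertonic triad, borrowed from the parallel minor.
With Eb in the bass the chord is in second inversion, so the figured bass is 64.

iio64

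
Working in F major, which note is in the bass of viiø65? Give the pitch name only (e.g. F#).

G

viiø in F major has root E; the chord is E-G-Bb-D.
The figure 65 means first inversion — the third is in the bass.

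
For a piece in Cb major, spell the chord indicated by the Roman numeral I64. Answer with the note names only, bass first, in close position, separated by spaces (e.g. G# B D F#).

Gb Cb Eb

In Cb major, the tonic is Cb, and the diatonic chord built there is a major triad.
That chord is spelled Cb-Eb-Gb.
The figured bass 64 indicates second inversion, placing the fifth (Gb) in the bass: Gb-Cb-Eb.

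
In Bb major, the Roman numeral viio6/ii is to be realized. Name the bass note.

D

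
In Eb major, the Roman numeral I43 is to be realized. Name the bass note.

Bb

I in Eb major has root Eb; the chord is Eb-G-Bb-D.
The figure 43 means second inversion — the fifth is in the bass.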